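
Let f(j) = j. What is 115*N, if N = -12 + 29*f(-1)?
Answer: -4715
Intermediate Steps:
N = -41 (N = -12 + 29*(-1) = -12 - 29 = -41)
115*N = 115*(-41) = -4715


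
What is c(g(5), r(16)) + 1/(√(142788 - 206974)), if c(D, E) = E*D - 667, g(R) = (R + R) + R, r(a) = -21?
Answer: -982 - I*√64186/64186 ≈ -982.0 - 0.0039471*I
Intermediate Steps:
g(R) = 3*R (g(R) = 2*R + R = 3*R)
c(D, E) = -667 + D*E (c(D, E) = D*E - 667 = -667 + D*E)
c(g(5), r(16)) + 1/(√(142788 - 206974)) = (-667 + (3*5)*(-21)) + 1/(√(142788 - 206974)) = (-667 + 15*(-21)) + 1/(√(-64186)) = (-667 - 315) + 1/(I*√64186) = -982 - I*√64186/64186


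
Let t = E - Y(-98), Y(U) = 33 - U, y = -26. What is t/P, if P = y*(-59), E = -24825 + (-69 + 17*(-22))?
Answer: -25399/1534 ≈ -16.557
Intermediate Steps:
E = -25268 (E = -24825 + (-69 - 374) = -24825 - 443 = -25268)
P = 1534 (P = -26*(-59) = 1534)
t = -25399 (t = -25268 - (33 - 1*(-98)) = -25268 - (33 + 98) = -25268 - 1*131 = -25268 - 131 = -25399)
t/P = -25399/1534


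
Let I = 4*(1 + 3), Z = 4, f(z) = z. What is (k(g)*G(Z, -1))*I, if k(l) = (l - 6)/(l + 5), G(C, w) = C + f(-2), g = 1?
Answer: -80/3 ≈ -26.667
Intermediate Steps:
I = 16 (I = 4*4 = 16)
G(C, w) = -2 + C (G(C, w) = C - 2 = -2 + C)
k(l) = (-6 + l)/(5 + l)
(k(g)*G(Z, -1))*I = (((-6 + 1)/(5 + 1))*(-2 + 4))*16 = ((-5/6)*2)*16 = (((1/6)*(-5))*2)*16 = -5/6*2*16 = -5/3*16 = -80/3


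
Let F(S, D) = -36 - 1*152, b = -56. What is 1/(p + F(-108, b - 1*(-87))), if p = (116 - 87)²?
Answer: 1/653 ≈ 0.0015314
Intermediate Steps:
p = 841 (p = 29² = 841)
F(S, D) = -188 (F(S, D) = -36 - 152 = -188)
1/(p + F(-108, b - 1*(-87))) = 1/(841 - 188) = 1/653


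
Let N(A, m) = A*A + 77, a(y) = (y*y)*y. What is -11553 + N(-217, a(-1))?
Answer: 35613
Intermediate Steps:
a(y) = y**3 (a(y) = y**2*y = y**3)
N(A, m) = 77 + A**2 (N(A, m) = A**2 + 77 = 77 + A**2)
-11553 + N(-217, a(-1)) = -11553 + (77 + (-217)**2) = -11553 + (77 + 47089) = -11553 + 47166 = 35613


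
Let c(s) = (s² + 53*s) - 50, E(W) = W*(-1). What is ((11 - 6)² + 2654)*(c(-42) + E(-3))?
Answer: -1363611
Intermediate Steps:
E(W) = -W
c(s) = -50 + s² + 53*s
((11 - 6)² + 2654)*(c(-42) + E(-3)) = ((11 - 6)² + 2654)*((-50 + (-42)² + 53*(-42)) - 1*(-3)) = (5² + 2654)*((-50 + 1764 - 2226) + 3) = (25 + 2654)*(-512 + 3) = 2679*(-509) = -1363611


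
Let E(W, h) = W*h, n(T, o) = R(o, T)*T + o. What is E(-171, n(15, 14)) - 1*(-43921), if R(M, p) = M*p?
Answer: -497123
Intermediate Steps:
n(T, o) = o + o*T² (n(T, o) = (o*T)*T + o = (T*o)*T + o = o*T² + o = o + o*T²)
E(-171, n(15, 14)) - 1*(-43921) = -2394*(1 + 15²) - 1*(-43921) = -2394*(1 + 225) + 43921 = -2394*226 + 43921 = -171*3164 + 43921 = -541044 + 43921 = -497123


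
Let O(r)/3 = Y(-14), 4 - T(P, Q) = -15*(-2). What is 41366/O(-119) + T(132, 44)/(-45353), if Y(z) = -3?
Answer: -1876071964/408177 ≈ -4596.2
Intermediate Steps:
T(P, Q) = -26 (T(P, Q) = 4 - (-15)*(-2) = 4 - 1*30 = 4 - 30 = -26)
O(r) = -9 (O(r) = 3*(-3) = -9)
41366/O(-119) + T(132, 44)/(-45353) = 41366/(-9) - 26/(-45353) = 41366*(-⅑) - 26*(-1/45353) = -41366/9 + 26/45353 = -1876071964/408177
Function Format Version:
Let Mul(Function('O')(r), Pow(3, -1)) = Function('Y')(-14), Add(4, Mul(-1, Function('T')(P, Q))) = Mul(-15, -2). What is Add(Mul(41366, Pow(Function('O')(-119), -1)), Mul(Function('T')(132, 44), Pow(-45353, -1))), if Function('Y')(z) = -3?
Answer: Rational(-1876071964, 408177) ≈ -4596.2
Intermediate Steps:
Function('T')(P, Q) = -26 (Function('T')(P, Q) = Add(4, Mul(-1, Mul(-15, -2))) = Add(4, Mul(-1, 30)) = Add(4, -30) = -26)
Function('O')(r) = -9 (Function('O')(r) = Mul(3, -3) = -9)
Add(Mul(41366, Pow(Function('O')(-119), -1)), Mul(Function('T')(132, 44), Pow(-45353, -1))) = Add(Mul(41366, Pow(-9, -1)), Mul(-26, Pow(-45353, -1))) = Add(Mul(41366, Rational(-1, 9)), Mul(-26, Rational(-1, 45353))) = Add(Rational(-41366, 9), Rational(26, 45353)) = Rational(-1876071964, 408177)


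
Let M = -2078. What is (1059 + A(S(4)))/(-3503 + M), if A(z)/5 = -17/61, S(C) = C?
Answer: -64514/340441 ≈ -0.18950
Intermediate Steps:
A(z) = -85/61 (A(z) = 5*(-17/61) = -85/61)
(1059 + A(S(4)))/(-3503 + M) = (1059 - 85/61)/(-3503 - 2078) = (64514/61)/(-5581) = (64514/61)*(-1/5581) = -64514/340441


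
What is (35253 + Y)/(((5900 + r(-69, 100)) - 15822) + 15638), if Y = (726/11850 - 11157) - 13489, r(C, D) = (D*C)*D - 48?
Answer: -10474473/675777850 ≈ -0.015500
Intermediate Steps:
r(C, D) = -48 + C*D**2 (r(C, D) = (C*D)*D - 48 = C*D**2 - 48 = -48 + C*D**2)
Y = -48675729/1975 (Y = (726*(1/11850) - 11157) - 13489 = (121/1975 - 11157) - 13489 = -22034954/1975 - 13489 = -48675729/1975 ≈ -24646.)
(35253 + Y)/(((5900 + r(-69, 100)) - 15822) + 15638) = (35253 - 48675729/1975)/(((5900 + (-48 - 69*100**2)) - 15822) + 15638) = 20948946/(1975*(((5900 + (-48 - 69*10000)) - 15822) + 15638)) = 20948946/(1975*(((5900 + (-48 - 690000)) - 15822) + 15638)) = 20948946/(1975*(((5900 - 690048) - 15822) + 15638)) = 20948946/(1975*((-684148 - 15822) + 15638)) = 20948946/(1975*(-699970 + 15638)) = (20948946/1975)/(-684332) = (20948946/1975)*(-1/684332) = -10474473/675777850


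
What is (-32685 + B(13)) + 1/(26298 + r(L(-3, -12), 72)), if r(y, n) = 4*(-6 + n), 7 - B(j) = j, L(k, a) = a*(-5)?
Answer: -868338341/26562 ≈ -32691.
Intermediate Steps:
L(k, a) = -5*a
B(j) = 7 - j
r(y, n) = -24 + 4*n
(-32685 + B(13)) + 1/(26298 + r(L(-3, -12), 72)) = (-32685 + (7 - 1*13)) + 1/(26298 + (-24 + 4*72)) = (-32685 + (7 - 13)) + 1/(26298 + (-24 + 288)) = (-32685 - 6) + 1/(26298 + 264) = -32691 + 1/26562 = -868338341/26562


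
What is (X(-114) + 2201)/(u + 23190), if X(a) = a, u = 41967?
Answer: 2087/65157 ≈ 0.032030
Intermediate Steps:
(X(-114) + 2201)/(u + 23190) = (-114 + 2201)/(41967 + 23190) = 2087/65157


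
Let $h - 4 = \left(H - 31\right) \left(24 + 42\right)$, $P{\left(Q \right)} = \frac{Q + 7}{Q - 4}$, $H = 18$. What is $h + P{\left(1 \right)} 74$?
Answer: $- \frac{3154}{3} \approx -1051.3$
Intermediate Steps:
$P{\left(Q \right)} = \frac{7 + Q}{-4 + Q}$
$h = -854$ ($h = 4 + \left(18 - 31\right) \left(24 + 42\right) = 4 - 858 = -854$)
$h + P{\left(1 \right)} 74 = -854 + \frac{7 + 1}{-4 + 1} \cdot 74 = -854 + \frac{1}{-3} \cdot 8 \cdot 74 = -854 + \left(- \frac{1}{3}\right) 8 \cdot 74 = -854 - \frac{592}{3} = - \frac{3154}{3}$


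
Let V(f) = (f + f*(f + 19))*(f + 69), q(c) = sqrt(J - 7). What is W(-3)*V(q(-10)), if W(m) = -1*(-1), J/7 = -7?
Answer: -4984 + 2648*I*sqrt(14) ≈ -4984.0 + 9907.9*I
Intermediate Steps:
J = -49 (J = 7*(-7) = -49)
q(c) = 2*I*sqrt(14) (q(c) = sqrt(-49 - 7) = sqrt(-56) = 2*I*sqrt(14))
W(m) = 1
V(f) = (69 + f)*(f + f*(19 + f)) (V(f) = (f + f*(19 + f))*(69 + f) = (69 + f)*(f + f*(19 + f)))
W(-3)*V(q(-10)) = 1*((2*I*sqrt(14))*(1380 + (2*I*sqrt(14))**2 + 89*(2*I*sqrt(14)))) = 1*((2*I*sqrt(14))*(1380 - 56 + 178*I*sqrt(14))) = 1*((2*I*sqrt(14))*(1324 + 178*I*sqrt(14))) = 1*(2*I*sqrt(14)*(1324 + 178*I*sqrt(14))) = 2*I*sqrt(14)*(1324 + 178*I*sqrt(14))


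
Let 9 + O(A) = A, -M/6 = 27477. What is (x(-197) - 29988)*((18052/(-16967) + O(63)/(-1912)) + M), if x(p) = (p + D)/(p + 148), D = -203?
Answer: 982091032484296585/198700537 ≈ 4.9426e+9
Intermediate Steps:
M = -164862 (M = -6*27477 = -164862)
O(A) = -9 + A
x(p) = (-203 + p)/(148 + p) (x(p) = (p - 203)/(p + 148) = (-203 + p)/(148 + p))
(x(-197) - 29988)*((18052/(-16967) + O(63)/(-1912)) + M) = ((-203 - 197)/(148 - 197) - 29988)*((18052/(-16967) + (-9 + 63)/(-1912)) - 164862) = (-400/(-49) - 29988)*((18052*(-1/16967) + 54*(-1/1912)) - 164862) = (-1/49*(-400) - 29988)*((-18052/16967 - 27/956) - 164862) = (400/49 - 29988)*(-17715821/16220452 - 164862) = -1469012/49*(-2674153873445/16220452) = 982091032484296585/198700537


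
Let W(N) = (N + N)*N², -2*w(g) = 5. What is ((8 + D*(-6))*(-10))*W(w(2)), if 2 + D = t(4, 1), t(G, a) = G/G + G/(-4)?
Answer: 6250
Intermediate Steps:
t(G, a) = 1 - G/4 (t(G, a) = 1 + G*(-¼) = 1 - G/4)
D = -2 (D = -2 + (1 - ¼*4) = -2 + (1 - 1) = -2 + 0 = -2)
w(g) = -5/2 (w(g) = -½*5 = -5/2)
W(N) = 2*N³ (W(N) = (2*N)*N² = 2*N³)
((8 + D*(-6))*(-10))*W(w(2)) = ((8 - 2*(-6))*(-10))*(2*(-5/2)³) = ((8 + 12)*(-10))*(2*(-125/8)) = (20*(-10))*(-125/4) = -200*(-125/4) = 6250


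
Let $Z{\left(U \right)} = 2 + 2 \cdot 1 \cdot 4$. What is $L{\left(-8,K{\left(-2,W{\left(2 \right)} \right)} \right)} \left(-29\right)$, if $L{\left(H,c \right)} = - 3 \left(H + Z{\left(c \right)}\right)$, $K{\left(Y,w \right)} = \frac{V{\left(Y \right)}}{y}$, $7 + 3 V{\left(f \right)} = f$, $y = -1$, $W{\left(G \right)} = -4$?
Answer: $174$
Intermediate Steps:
$V{\left(f \right)} = - \frac{7}{3} + \frac{f}{3}$
$Z{\left(U \right)} = 10$ ($Z{\left(U \right)} = 2 + 2 \cdot 4 = 2 + 8 = 10$)
$K{\left(Y,w \right)} = \frac{7}{3} - \frac{Y}{3}$ ($K{\left(Y,w \right)} = \frac{- \frac{7}{3} + \frac{Y}{3}}{-1} = \left(- \frac{7}{3} + \frac{Y}{3}\right) \left(-1\right) = \frac{7}{3} - \frac{Y}{3}$)
$L{\left(H,c \right)} = -30 - 3 H$ ($L{\left(H,c \right)} = - 3 \left(H + 10\right) = - 3 \left(10 + H\right) = -30 - 3 H$)
$L{\left(-8,K{\left(-2,W{\left(2 \right)} \right)} \right)} \left(-29\right) = \left(-30 - -24\right) \left(-29\right) = \left(-30 + 24\right) \left(-29\right) = \left(-6\right) \left(-29\right) = 174$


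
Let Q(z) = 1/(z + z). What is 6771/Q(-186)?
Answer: -2518812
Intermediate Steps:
Q(z) = 1/(2*z)
6771/Q(-186) = 6771/(((½)/(-186))) = 6771/(((½)*(-1/186))) = 6771/(-1/372) = 6771*(-372) = -2518812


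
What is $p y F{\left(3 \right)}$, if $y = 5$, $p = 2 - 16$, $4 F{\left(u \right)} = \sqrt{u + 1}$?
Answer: $-35$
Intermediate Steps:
$F{\left(u \right)} = \frac{\sqrt{1 + u}}{4}$ ($F{\left(u \right)} = \frac{\sqrt{u + 1}}{4} = \frac{\sqrt{1 + u}}{4}$)
$p = -14$
$p y F{\left(3 \right)} = \left(-14\right) 5 \frac{\sqrt{1 + 3}}{4} = - 70 \frac{\sqrt{4}}{4} = - 70 \cdot \frac{1}{4} \cdot 2 = \left(-70\right) \frac{1}{2} = -35$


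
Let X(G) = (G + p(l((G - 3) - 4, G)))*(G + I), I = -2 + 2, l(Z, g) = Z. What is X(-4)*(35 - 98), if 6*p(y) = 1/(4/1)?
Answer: -1995/2 ≈ -997.50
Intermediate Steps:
p(y) = 1/24 (p(y) = 1/(6*((4/1))) = 1/(6*((4*1))) = (1/6)/4 = (1/6)*(1/4) = 1/24)
I = 0
X(G) = G*(1/24 + G) (X(G) = (G + 1/24)*(G + 0) = (1/24 + G)*G = G*(1/24 + G))
X(-4)*(35 - 98) = (-4*(1/24 - 4))*(35 - 98) = -4*(-95/24)*(-63) = (95/6)*(-63) = -1995/2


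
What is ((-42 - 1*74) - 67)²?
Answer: 33489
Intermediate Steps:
((-42 - 1*74) - 67)² = ((-42 - 74) - 67)² = (-116 - 67)² = (-183)² = 33489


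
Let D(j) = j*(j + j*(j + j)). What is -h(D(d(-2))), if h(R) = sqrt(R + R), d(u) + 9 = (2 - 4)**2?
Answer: -15*I*sqrt(2) ≈ -21.213*I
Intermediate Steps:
d(u) = -5 (d(u) = -9 + (2 - 4)**2 = -9 + (-2)**2 = -9 + 4 = -5)
D(j) = j*(j + 2*j**2) (D(j) = j*(j + j*(2*j)) = j*(j + 2*j**2))
h(R) = sqrt(2)*sqrt(R) (h(R) = sqrt(2*R) = sqrt(2)*sqrt(R))
-h(D(d(-2))) = -sqrt(2)*sqrt((-5)**2*(1 + 2*(-5))) = -sqrt(2)*sqrt(25*(1 - 10)) = -sqrt(2)*sqrt(25*(-9)) = -sqrt(2)*sqrt(-225) = -sqrt(2)*15*I = -15*I*sqrt(2)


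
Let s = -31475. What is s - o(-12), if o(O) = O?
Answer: -31463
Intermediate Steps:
s - o(-12) = -31475 - 1*(-12) = -31475 + 12 = -31463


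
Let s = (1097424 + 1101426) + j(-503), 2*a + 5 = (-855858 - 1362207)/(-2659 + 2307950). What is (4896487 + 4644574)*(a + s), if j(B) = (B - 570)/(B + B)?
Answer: 48653673202525313275763/2319122746 ≈ 2.0979e+13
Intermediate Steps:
a = -6872260/2305291 (a = -5/2 + ((-855858 - 1362207)/(-2659 + 2307950))/2 = -5/2 + (-2218065/2305291)/2 = -5/2 + (-2218065*1/2305291)/2 = -5/2 + (½)*(-2218065/2305291) = -5/2 - 2218065/4610582 = -6872260/2305291 ≈ -2.9811)
j(B) = (-570 + B)/(2*B) (j(B) = (-570 + B)/((2*B)) = (-570 + B)*(1/(2*B)) = (-570 + B)/(2*B))
s = 2212044173/1006 (s = (1097424 + 1101426) + (½)*(-570 - 503)/(-503) = 2198850 + (½)*(-1/503)*(-1073) = 2198850 + 1073/1006 = 2212044173/1006 ≈ 2.1989e+6)
(4896487 + 4644574)*(a + s) = (4896487 + 4644574)*(-6872260/2305291 + 2212044173/1006) = 9541061*(5099398610125783/2319122746) = 48653673202525313275763/2319122746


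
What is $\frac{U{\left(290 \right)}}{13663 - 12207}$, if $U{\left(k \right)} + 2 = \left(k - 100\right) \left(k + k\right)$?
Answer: $\frac{55099}{728} \approx 75.685$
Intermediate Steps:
$U{\left(k \right)} = -2 + 2 k \left(-100 + k\right)$ ($U{\left(k \right)} = -2 + \left(k - 100\right) \left(k + k\right) = -2 + \left(-100 + k\right) 2 k = -2 + 2 k \left(-100 + k\right)$)
$\frac{U{\left(290 \right)}}{13663 - 12207} = \frac{-2 - 58000 + 2 \cdot 290^{2}}{13663 - 12207} = \frac{-2 - 58000 + 2 \cdot 84100}{13663 - 12207} = \frac{-2 - 58000 + 168200}{1456} = 110198 \cdot \frac{1}{1456} = \frac{55099}{728}$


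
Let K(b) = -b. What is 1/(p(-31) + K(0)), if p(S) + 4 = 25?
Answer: 1/21 ≈ 0.047619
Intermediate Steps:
p(S) = 21 (p(S) = -4 + 25 = 21)
1/(p(-31) + K(0)) = 1/(21 - 1*0) = 1/(21 + 0) = 1/21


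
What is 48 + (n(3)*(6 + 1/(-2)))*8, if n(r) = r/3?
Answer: 92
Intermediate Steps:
n(r) = r/3 (n(r) = r*(1/3) = r/3)
48 + (n(3)*(6 + 1/(-2)))*8 = 48 + (((1/3)*3)*(6 + 1/(-2)))*8 = 48 + (1*(6 - 1/2))*8 = 48 + (1*(11/2))*8 = 48 + (11/2)*8 = 48 + 44 = 92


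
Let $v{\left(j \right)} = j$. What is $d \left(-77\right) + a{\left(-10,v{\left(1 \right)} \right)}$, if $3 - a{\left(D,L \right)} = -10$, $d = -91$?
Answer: $7020$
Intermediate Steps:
$a{\left(D,L \right)} = 13$ ($a{\left(D,L \right)} = 3 - -10 = 3 + 10 = 13$)
$d \left(-77\right) + a{\left(-10,v{\left(1 \right)} \right)} = \left(-91\right) \left(-77\right) + 13 = 7007 + 13 = 7020$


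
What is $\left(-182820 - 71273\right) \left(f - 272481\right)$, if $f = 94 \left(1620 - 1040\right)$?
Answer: $55382364373$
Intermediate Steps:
$f = 54520$ ($f = 94 \cdot 580 = 54520$)
$\left(-182820 - 71273\right) \left(f - 272481\right) = \left(-182820 - 71273\right) \left(54520 - 272481\right) = \left(-254093\right) \left(-217961\right) = 55382364373$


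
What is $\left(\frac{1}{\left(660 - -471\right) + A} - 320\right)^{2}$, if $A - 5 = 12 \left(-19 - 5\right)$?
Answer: $\frac{73635706881}{719104} \approx 1.024 \cdot 10^{5}$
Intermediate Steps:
$A = -283$ ($A = 5 + 12 \left(-19 - 5\right) = 5 + 12 \left(-24\right) = 5 - 288 = -283$)
$\left(\frac{1}{\left(660 - -471\right) + A} - 320\right)^{2} = \left(\frac{1}{\left(660 - -471\right) - 283} - 320\right)^{2} = \left(\frac{1}{\left(660 + 471\right) - 283} - 320\right)^{2} = \left(\frac{1}{1131 - 283} - 320\right)^{2} = \left(\frac{1}{848} - 320\right)^{2} = \left(- \frac{271359}{848}\right)^{2} = \frac{73635706881}{719104}$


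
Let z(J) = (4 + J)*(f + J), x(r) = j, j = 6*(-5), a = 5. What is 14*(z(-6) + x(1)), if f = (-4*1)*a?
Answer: 308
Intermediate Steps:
j = -30
x(r) = -30
f = -20 (f = -4*1*5 = -4*5 = -20)
z(J) = (-20 + J)*(4 + J) (z(J) = (4 + J)*(-20 + J) = (-20 + J)*(4 + J))
14*(z(-6) + x(1)) = 14*((-80 + (-6)² - 16*(-6)) - 30) = 14*((-80 + 36 + 96) - 30) = 14*(52 - 30) = 14*22 = 308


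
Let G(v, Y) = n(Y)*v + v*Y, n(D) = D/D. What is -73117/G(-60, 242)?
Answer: 73117/14580 ≈ 5.0149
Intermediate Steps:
n(D) = 1
G(v, Y) = v + Y*v (G(v, Y) = 1*v + v*Y = v + Y*v)
-73117/G(-60, 242) = -73117*(-1/(60*(1 + 242))) = -73117/((-60*243)) = -73117/(-14580) = -73117*(-1/14580) = 73117/14580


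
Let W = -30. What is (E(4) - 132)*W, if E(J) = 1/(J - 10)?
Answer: 3965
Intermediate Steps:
E(J) = 1/(-10 + J)
(E(4) - 132)*W = (1/(-10 + 4) - 132)*(-30) = (1/(-6) - 132)*(-30) = (-⅙ - 132)*(-30) = -793/6*(-30) = 3965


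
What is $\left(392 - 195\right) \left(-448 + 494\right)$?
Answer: $9062$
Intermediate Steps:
$\left(392 - 195\right) \left(-448 + 494\right) = 197 \cdot 46 = 9062$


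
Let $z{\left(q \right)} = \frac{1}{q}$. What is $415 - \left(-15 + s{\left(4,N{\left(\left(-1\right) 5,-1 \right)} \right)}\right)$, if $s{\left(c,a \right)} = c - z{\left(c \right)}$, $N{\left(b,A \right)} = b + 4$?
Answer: $\frac{1705}{4} \approx 426.25$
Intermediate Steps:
$N{\left(b,A \right)} = 4 + b$
$s{\left(c,a \right)} = c - \frac{1}{c}$
$415 - \left(-15 + s{\left(4,N{\left(\left(-1\right) 5,-1 \right)} \right)}\right) = 415 - \left(-15 + \left(4 - \frac{1}{4}\right)\right) = 415 - \left(-15 + \frac{15}{4}\right) = 415 - - \frac{45}{4} = 415 + \frac{45}{4} = \frac{1705}{4}$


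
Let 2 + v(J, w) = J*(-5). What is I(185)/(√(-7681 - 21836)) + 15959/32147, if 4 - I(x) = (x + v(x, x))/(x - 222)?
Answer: 15959/32147 + 198*I*√29517/364043 ≈ 0.49644 + 0.093443*I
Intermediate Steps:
v(J, w) = -2 - 5*J (v(J, w) = -2 + J*(-5) = -2 - 5*J)
I(x) = 4 - (-2 - 4*x)/(-222 + x) (I(x) = 4 - (x + (-2 - 5*x))/(x - 222) = 4 - (-2 - 4*x)/(-222 + x))
I(185)/(√(-7681 - 21836)) + 15959/32147 = (2*(-443 + 4*185)/(-222 + 185))/(√(-7681 - 21836)) + 15959/32147 = (2*(-443 + 740)/(-37))/(√(-29517)) + 15959*(1/32147) = (2*(-1/37)*297)/((I*√29517)) + 15959/32147 = -(-198)*I*√29517/364043 + 15959/32147 = 198*I*√29517/364043 + 15959/32147 = 15959/32147 + 198*I*√29517/364043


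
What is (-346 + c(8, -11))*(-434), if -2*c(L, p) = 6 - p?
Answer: 153853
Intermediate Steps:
c(L, p) = -3 + p/2 (c(L, p) = -(6 - p)/2 = -3 + p/2)
(-346 + c(8, -11))*(-434) = (-346 + (-3 + (½)*(-11)))*(-434) = (-346 + (-3 - 11/2))*(-434) = (-346 - 17/2)*(-434) = -709/2*(-434) = 153853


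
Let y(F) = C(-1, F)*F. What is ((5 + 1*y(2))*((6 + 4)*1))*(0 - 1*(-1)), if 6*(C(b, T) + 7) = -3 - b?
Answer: -290/3 ≈ -96.667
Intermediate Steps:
C(b, T) = -15/2 - b/6 (C(b, T) = -7 + (-3 - b)/6 = -7 + (-½ - b/6) = -15/2 - b/6)
y(F) = -22*F/3 (y(F) = (-15/2 - ⅙*(-1))*F = (-15/2 + ⅙)*F = -22*F/3)
((5 + 1*y(2))*((6 + 4)*1))*(0 - 1*(-1)) = ((5 + 1*(-22/3*2))*((6 + 4)*1))*(0 - 1*(-1)) = ((5 + 1*(-44/3))*(10*1))*(0 + 1) = ((5 - 44/3)*10)*1 = -29/3*10*1 = -290/3*1 = -290/3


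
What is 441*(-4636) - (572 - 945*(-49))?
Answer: -2091353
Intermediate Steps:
441*(-4636) - (572 - 945*(-49)) = -2044476 - (572 + 46305) = -2044476 - 1*46877 = -2044476 - 46877 = -2091353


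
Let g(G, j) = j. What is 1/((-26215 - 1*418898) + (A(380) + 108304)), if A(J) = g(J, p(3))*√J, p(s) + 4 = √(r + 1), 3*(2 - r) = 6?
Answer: -336809/113440299061 + 6*√95/113440299061 ≈ -2.9685e-6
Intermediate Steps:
r = 0 (r = 2 - ⅓*6 = 2 - 2 = 0)
p(s) = -3 (p(s) = -4 + √(0 + 1) = -4 + √1 = -4 + 1 = -3)
A(J) = -3*√J
1/((-26215 - 1*418898) + (A(380) + 108304)) = 1/((-26215 - 1*418898) + (-6*√95 + 108304)) = 1/((-26215 - 418898) + (-6*√95 + 108304)) = 1/(-445113 + (-6*√95 + 108304)) = 1/(-445113 + (108304 - 6*√95)) = 1/(-336809 - 6*√95)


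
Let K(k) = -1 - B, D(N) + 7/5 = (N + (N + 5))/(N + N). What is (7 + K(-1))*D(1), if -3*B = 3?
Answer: 147/10 ≈ 14.700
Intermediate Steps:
B = -1 (B = -⅓*3 = -1)
D(N) = -7/5 + (5 + 2*N)/(2*N) (D(N) = -7/5 + (N + (N + 5))/(N + N) = -7/5 + (N + (5 + N))/((2*N)) = -7/5 + (5 + 2*N)*(1/(2*N)) = -7/5 + (5 + 2*N)/(2*N))
K(k) = 0 (K(k) = -1 - 1*(-1) = -1 + 1 = 0)
(7 + K(-1))*D(1) = (7 + 0)*((⅒)*(25 - 4*1)/1) = 7*((⅒)*1*(25 - 4)) = 7*((⅒)*1*21) = 7*(21/10) = 147/10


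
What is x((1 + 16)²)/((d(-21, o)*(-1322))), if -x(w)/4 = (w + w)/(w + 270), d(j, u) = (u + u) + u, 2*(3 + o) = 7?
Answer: 2312/1108497 ≈ 0.0020857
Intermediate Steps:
o = ½ (o = -3 + (½)*7 = -3 + 7/2 = ½ ≈ 0.50000)
d(j, u) = 3*u (d(j, u) = 2*u + u = 3*u)
x(w) = -8*w/(270 + w) (x(w) = -4*(w + w)/(w + 270) = -4*2*w/(270 + w) = -8*w/(270 + w))
x((1 + 16)²)/((d(-21, o)*(-1322))) = (-8*(1 + 16)²/(270 + (1 + 16)²))/(((3*(½))*(-1322))) = (-8*17²/(270 + 17²))/(((3/2)*(-1322))) = -8*289/(270 + 289)/(-1983) = -8*289/559*(-1/1983) = -8*289*1/559*(-1/1983) = -2312/559*(-1/1983) = 2312/1108497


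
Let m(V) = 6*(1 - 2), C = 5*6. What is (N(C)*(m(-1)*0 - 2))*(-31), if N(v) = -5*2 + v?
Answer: 1240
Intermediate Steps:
C = 30
N(v) = -10 + v
m(V) = -6 (m(V) = 6*(-1) = -6)
(N(C)*(m(-1)*0 - 2))*(-31) = ((-10 + 30)*(-6*0 - 2))*(-31) = (20*(0 - 2))*(-31) = (20*(-2))*(-31) = -40*(-31) = 1240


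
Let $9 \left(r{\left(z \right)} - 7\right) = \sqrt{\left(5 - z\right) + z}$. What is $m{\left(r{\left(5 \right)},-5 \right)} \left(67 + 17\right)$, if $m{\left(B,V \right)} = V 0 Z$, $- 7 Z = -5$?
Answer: $0$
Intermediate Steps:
$r{\left(z \right)} = 7 + \frac{\sqrt{5}}{9}$ ($r{\left(z \right)} = 7 + \frac{\sqrt{\left(5 - z\right) + z}}{9} = 7 + \frac{\sqrt{5}}{9}$)
$Z = \frac{5}{7}$ ($Z = \left(- \frac{1}{7}\right) \left(-5\right) = \frac{5}{7} \approx 0.71429$)
$m{\left(B,V \right)} = 0$ ($m{\left(B,V \right)} = V 0 \cdot \frac{5}{7} = 0 \cdot \frac{5}{7} = 0$)
$m{\left(r{\left(5 \right)},-5 \right)} \left(67 + 17\right) = 0 \left(67 + 17\right) = 0 \cdot 84 = 0$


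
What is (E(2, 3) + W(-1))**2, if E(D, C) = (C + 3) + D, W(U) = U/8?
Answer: 3969/64 ≈ 62.016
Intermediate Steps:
W(U) = U/8 (W(U) = U*(1/8) = U/8)
E(D, C) = 3 + C + D (E(D, C) = (3 + C) + D = 3 + C + D)
(E(2, 3) + W(-1))**2 = ((3 + 3 + 2) + (1/8)*(-1))**2 = (8 - 1/8)**2 = (63/8)**2 = 3969/64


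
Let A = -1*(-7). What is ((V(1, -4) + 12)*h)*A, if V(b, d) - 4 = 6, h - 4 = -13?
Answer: -1386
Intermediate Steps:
h = -9 (h = 4 - 13 = -9)
V(b, d) = 10 (V(b, d) = 4 + 6 = 10)
A = 7
((V(1, -4) + 12)*h)*A = ((10 + 12)*(-9))*7 = (22*(-9))*7 = -198*7 = -1386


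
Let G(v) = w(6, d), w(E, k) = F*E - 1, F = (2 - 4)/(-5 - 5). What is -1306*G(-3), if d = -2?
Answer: -1306/5 ≈ -261.20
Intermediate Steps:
F = ⅕ (F = -2/(-10) = -2*(-⅒) = ⅕ ≈ 0.20000)
w(E, k) = -1 + E/5 (w(E, k) = E/5 - 1 = -1 + E/5)
G(v) = ⅕ (G(v) = -1 + (⅕)*6 = -1 + 6/5 = ⅕)
-1306*G(-3) = -1306*⅕ = -1306/5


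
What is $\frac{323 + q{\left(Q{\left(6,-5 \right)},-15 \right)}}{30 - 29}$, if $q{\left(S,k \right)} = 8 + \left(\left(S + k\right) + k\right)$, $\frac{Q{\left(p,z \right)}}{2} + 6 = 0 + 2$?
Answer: $293$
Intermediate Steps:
$Q{\left(p,z \right)} = -8$ ($Q{\left(p,z \right)} = -12 + 2 \left(0 + 2\right) = -12 + 2 \cdot 2 = -12 + 4 = -8$)
$q{\left(S,k \right)} = 8 + S + 2 k$ ($q{\left(S,k \right)} = 8 + \left(S + 2 k\right) = 8 + S + 2 k$)
$\frac{323 + q{\left(Q{\left(6,-5 \right)},-15 \right)}}{30 - 29} = \frac{323 + \left(8 - 8 + 2 \left(-15\right)\right)}{30 - 29} = \frac{323 - 30}{1} = \left(323 - 30\right) 1 = 293 \cdot 1 = 293$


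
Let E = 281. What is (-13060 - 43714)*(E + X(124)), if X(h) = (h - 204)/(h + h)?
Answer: -493990574/31 ≈ -1.5935e+7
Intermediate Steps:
X(h) = (-204 + h)/(2*h) (X(h) = (-204 + h)/((2*h)) = (-204 + h)*(1/(2*h)) = (-204 + h)/(2*h))
(-13060 - 43714)*(E + X(124)) = (-13060 - 43714)*(281 + (½)*(-204 + 124)/124) = -56774*(281 + (½)*(1/124)*(-80)) = -56774*(281 - 10/31) = -56774*8701/31 = -493990574/31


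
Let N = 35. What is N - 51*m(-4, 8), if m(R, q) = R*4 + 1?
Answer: 800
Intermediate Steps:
m(R, q) = 1 + 4*R (m(R, q) = 4*R + 1 = 1 + 4*R)
N - 51*m(-4, 8) = 35 - 51*(1 + 4*(-4)) = 35 - 51*(1 - 16) = 35 - 51*(-15) = 35 + 765 = 800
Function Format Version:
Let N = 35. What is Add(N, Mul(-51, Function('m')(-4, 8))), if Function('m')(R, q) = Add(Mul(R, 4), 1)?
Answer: 800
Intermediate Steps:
Function('m')(R, q) = Add(1, Mul(4, R)) (Function('m')(R, q) = Add(Mul(4, R), 1) = Add(1, Mul(4, R)))
Add(N, Mul(-51, Function('m')(-4, 8))) = Add(35, Mul(-51, Add(1, Mul(4, -4)))) = Add(35, Mul(-51, Add(1, -16))) = Add(35, Mul(-51, -15)) = Add(35, 765) = 800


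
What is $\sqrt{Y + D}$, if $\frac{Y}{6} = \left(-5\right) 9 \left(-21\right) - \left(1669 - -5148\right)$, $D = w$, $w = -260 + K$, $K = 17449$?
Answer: $i \sqrt{18043} \approx 134.32 i$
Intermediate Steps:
$w = 17189$ ($w = -260 + 17449 = 17189$)
$D = 17189$
$Y = -35232$ ($Y = 6 \left(\left(-5\right) 9 \left(-21\right) - \left(1669 - -5148\right)\right) = 6 \left(\left(-45\right) \left(-21\right) - \left(1669 + 5148\right)\right) = 6 \left(945 - 6817\right) = 6 \left(-5872\right) = -35232$)
$\sqrt{Y + D} = \sqrt{-35232 + 17189} = \sqrt{-18043} = i \sqrt{18043}$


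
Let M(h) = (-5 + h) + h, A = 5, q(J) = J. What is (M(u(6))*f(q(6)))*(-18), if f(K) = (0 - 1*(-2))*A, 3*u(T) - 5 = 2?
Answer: 60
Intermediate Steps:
u(T) = 7/3 (u(T) = 5/3 + (1/3)*2 = 5/3 + 2/3 = 7/3)
f(K) = 10 (f(K) = (0 - 1*(-2))*5 = (0 + 2)*5 = 2*5 = 10)
M(h) = -5 + 2*h
(M(u(6))*f(q(6)))*(-18) = ((-5 + 2*(7/3))*10)*(-18) = ((-5 + 14/3)*10)*(-18) = -1/3*10*(-18) = -10/3*(-18) = 60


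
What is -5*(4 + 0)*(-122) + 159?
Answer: 2599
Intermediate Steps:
-5*(4 + 0)*(-122) + 159 = -5*4*(-122) + 159 = -20*(-122) + 159 = 2440 + 159 = 2599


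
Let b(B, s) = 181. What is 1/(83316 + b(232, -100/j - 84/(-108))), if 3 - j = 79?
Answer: 1/83497 ≈ 1.1976e-5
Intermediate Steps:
j = -76 (j = 3 - 1*79 = 3 - 79 = -76)
1/(83316 + b(232, -100/j - 84/(-108))) = 1/(83316 + 181) = 1/83497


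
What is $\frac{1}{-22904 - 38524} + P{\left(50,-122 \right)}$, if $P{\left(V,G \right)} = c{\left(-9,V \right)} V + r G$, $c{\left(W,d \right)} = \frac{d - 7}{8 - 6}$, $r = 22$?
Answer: $- \frac{98837653}{61428} \approx -1609.0$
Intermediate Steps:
$c{\left(W,d \right)} = - \frac{7}{2} + \frac{d}{2}$ ($c{\left(W,d \right)} = \frac{-7 + d}{2} = \left(-7 + d\right) \frac{1}{2} = - \frac{7}{2} + \frac{d}{2}$)
$P{\left(V,G \right)} = 22 G + V \left(- \frac{7}{2} + \frac{V}{2}\right)$ ($P{\left(V,G \right)} = \left(- \frac{7}{2} + \frac{V}{2}\right) V + 22 G = V \left(- \frac{7}{2} + \frac{V}{2}\right) + 22 G = 22 G + V \left(- \frac{7}{2} + \frac{V}{2}\right)$)
$\frac{1}{-22904 - 38524} + P{\left(50,-122 \right)} = \frac{1}{-22904 - 38524} + \left(22 \left(-122\right) + \frac{1}{2} \cdot 50 \left(-7 + 50\right)\right) = \frac{1}{-61428} - \left(2684 - 1075\right) = - \frac{1}{61428} + \left(-2684 + 1075\right) = - \frac{1}{61428} - 1609 = - \frac{98837653}{61428}$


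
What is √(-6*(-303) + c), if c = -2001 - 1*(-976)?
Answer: √793 ≈ 28.160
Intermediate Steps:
c = -1025 (c = -2001 + 976 = -1025)
√(-6*(-303) + c) = √(-6*(-303) - 1025) = √(1818 - 1025) = √793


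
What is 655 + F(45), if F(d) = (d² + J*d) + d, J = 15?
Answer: 3400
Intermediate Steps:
F(d) = d² + 16*d (F(d) = (d² + 15*d) + d = d² + 16*d)
655 + F(45) = 655 + 45*(16 + 45) = 655 + 45*61 = 655 + 2745 = 3400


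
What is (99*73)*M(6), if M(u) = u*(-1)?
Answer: -43362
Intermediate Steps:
M(u) = -u
(99*73)*M(6) = (99*73)*(-1*6) = 7227*(-6) = -43362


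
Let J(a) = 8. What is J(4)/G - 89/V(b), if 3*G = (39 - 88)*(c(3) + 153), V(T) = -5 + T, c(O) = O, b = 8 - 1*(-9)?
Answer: -56717/7644 ≈ -7.4198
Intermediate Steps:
b = 17 (b = 8 + 9 = 17)
G = -2548 (G = ((39 - 88)*(3 + 153))/3 = (-49*156)/3 = (⅓)*(-7644) = -2548)
J(4)/G - 89/V(b) = 8/(-2548) - 89/(-5 + 17) = 8*(-1/2548) - 89/12 = -2/637 - 89*1/12 = -2/637 - 89/12 = -56717/7644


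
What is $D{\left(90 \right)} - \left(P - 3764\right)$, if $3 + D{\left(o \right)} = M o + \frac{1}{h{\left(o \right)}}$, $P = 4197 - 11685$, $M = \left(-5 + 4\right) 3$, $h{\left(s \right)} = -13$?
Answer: $\frac{142726}{13} \approx 10979.0$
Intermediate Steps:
$M = -3$ ($M = \left(-1\right) 3 = -3$)
$P = -7488$
$D{\left(o \right)} = - \frac{40}{13} - 3 o$ ($D{\left(o \right)} = -3 - \left(\frac{1}{13} + 3 o\right) = - \frac{40}{13} - 3 o$)
$D{\left(90 \right)} - \left(P - 3764\right) = \left(- \frac{40}{13} - 270\right) - \left(-7488 - 3764\right) = \left(- \frac{40}{13} - 270\right) - -11252 = - \frac{3550}{13} + 11252 = \frac{142726}{13}$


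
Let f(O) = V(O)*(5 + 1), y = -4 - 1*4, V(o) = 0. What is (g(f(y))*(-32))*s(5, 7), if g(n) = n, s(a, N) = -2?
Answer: 0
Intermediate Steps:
y = -8 (y = -4 - 4 = -8)
f(O) = 0 (f(O) = 0*(5 + 1) = 0*6 = 0)
(g(f(y))*(-32))*s(5, 7) = (0*(-32))*(-2) = 0*(-2) = 0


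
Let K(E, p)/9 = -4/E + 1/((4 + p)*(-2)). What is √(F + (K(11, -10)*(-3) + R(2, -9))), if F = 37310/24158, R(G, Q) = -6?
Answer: √219801333499/265738 ≈ 1.7643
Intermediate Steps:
F = 18655/12079 (F = 37310*(1/24158) = 18655/12079 ≈ 1.5444)
K(E, p) = -36/E - 9/(2*(4 + p)) (K(E, p) = 9*(-4/E + 1/((4 + p)*(-2))) = 9*(-4/E - ½/(4 + p)) = 9*(-4/E - 1/(2*(4 + p))) = -36/E - 9/(2*(4 + p)))
√(F + (K(11, -10)*(-3) + R(2, -9))) = √(18655/12079 + (((9/2)*(-32 - 1*11 - 8*(-10))/(11*(4 - 10)))*(-3) - 6)) = √(18655/12079 + (((9/2)*(1/11)*(-32 - 11 + 80)/(-6))*(-3) - 6)) = √(18655/12079 + (((9/2)*(1/11)*(-⅙)*37)*(-3) - 6)) = √(18655/12079 + (-111/44*(-3) - 6)) = √(18655/12079 + (333/44 - 6)) = √(18655/12079 + 69/44) = √(1654271/531476) = √219801333499/265738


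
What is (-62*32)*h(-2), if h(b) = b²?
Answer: -7936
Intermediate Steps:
(-62*32)*h(-2) = -62*32*(-2)² = -1984*4 = -7936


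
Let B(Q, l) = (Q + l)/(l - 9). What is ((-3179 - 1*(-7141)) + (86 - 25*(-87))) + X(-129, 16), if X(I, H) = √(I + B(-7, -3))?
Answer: 6223 + I*√4614/6 ≈ 6223.0 + 11.321*I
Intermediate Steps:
B(Q, l) = (Q + l)/(-9 + l)
X(I, H) = √(⅚ + I) (X(I, H) = √(I + (-7 - 3)/(-9 - 3)) = √(I - 10/(-12)) = √(I - 1/12*(-10)) = √(I + ⅚) = √(⅚ + I))
((-3179 - 1*(-7141)) + (86 - 25*(-87))) + X(-129, 16) = ((-3179 - 1*(-7141)) + (86 - 25*(-87))) + √(30 + 36*(-129))/6 = ((-3179 + 7141) + (86 + 2175)) + √(30 - 4644)/6 = (3962 + 2261) + √(-4614)/6 = 6223 + (I*√4614)/6 = 6223 + I*√4614/6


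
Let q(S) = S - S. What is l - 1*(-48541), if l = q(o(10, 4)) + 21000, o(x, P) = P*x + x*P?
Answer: 69541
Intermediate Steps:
o(x, P) = 2*P*x (o(x, P) = P*x + P*x = 2*P*x)
q(S) = 0
l = 21000 (l = 0 + 21000 = 21000)
l - 1*(-48541) = 21000 - 1*(-48541) = 21000 + 48541 = 69541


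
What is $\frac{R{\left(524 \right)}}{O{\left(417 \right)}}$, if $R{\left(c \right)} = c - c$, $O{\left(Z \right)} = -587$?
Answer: $0$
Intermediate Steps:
$R{\left(c \right)} = 0$
$\frac{R{\left(524 \right)}}{O{\left(417 \right)}} = \frac{0}{-587} = 0 \left(- \frac{1}{587}\right) = 0$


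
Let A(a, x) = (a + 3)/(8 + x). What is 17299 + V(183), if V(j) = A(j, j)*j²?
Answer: 9533063/191 ≈ 49911.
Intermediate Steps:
A(a, x) = (3 + a)/(8 + x)
V(j) = j²*(3 + j)/(8 + j) (V(j) = ((3 + j)/(8 + j))*j² = j²*(3 + j)/(8 + j))
17299 + V(183) = 17299 + 183²*(3 + 183)/(8 + 183) = 17299 + 33489*186/191 = 17299 + 33489*(1/191)*186 = 17299 + 6228954/191 = 9533063/191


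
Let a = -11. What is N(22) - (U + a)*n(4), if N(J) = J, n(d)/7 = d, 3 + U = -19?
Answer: 946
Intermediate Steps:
U = -22 (U = -3 - 19 = -22)
n(d) = 7*d
N(22) - (U + a)*n(4) = 22 - (-22 - 11)*7*4 = 22 - (-33)*28 = 22 - 1*(-924) = 22 + 924 = 946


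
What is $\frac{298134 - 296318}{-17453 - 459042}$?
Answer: $- \frac{1816}{476495} \approx -0.0038112$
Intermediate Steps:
$\frac{298134 - 296318}{-17453 - 459042} = \frac{1816}{-476495} = 1816 \left(- \frac{1}{476495}\right) = - \frac{1816}{476495}$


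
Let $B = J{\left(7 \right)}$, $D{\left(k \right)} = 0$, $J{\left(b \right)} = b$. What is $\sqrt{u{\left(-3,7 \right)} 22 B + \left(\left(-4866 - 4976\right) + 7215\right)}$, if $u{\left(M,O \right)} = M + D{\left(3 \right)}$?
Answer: $i \sqrt{3089} \approx 55.579 i$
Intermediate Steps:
$u{\left(M,O \right)} = M$ ($u{\left(M,O \right)} = M + 0 = M$)
$B = 7$
$\sqrt{u{\left(-3,7 \right)} 22 B + \left(\left(-4866 - 4976\right) + 7215\right)} = \sqrt{\left(-3\right) 22 \cdot 7 + \left(\left(-4866 - 4976\right) + 7215\right)} = \sqrt{\left(-66\right) 7 + \left(-9842 + 7215\right)} = \sqrt{-462 - 2627} = \sqrt{-3089} = i \sqrt{3089}$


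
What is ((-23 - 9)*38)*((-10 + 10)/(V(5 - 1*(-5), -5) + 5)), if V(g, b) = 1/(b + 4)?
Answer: 0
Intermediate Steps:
V(g, b) = 1/(4 + b)
((-23 - 9)*38)*((-10 + 10)/(V(5 - 1*(-5), -5) + 5)) = ((-23 - 9)*38)*((-10 + 10)/(1/(4 - 5) + 5)) = (-32*38)*(0/(1/(-1) + 5)) = -0/(-1 + 5) = -0/4 = -1216*0 = 0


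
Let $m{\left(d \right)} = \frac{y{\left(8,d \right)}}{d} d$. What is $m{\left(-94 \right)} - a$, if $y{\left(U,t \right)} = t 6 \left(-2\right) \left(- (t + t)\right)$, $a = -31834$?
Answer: $243898$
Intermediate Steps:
$y{\left(U,t \right)} = 24 t^{2}$ ($y{\left(U,t \right)} = t \left(-12\right) \left(- 2 t\right) = - 12 t \left(- 2 t\right) = 24 t^{2}$)
$m{\left(d \right)} = 24 d^{2}$ ($m{\left(d \right)} = \frac{24 d^{2}}{d} d = 24 d d = 24 d^{2}$)
$m{\left(-94 \right)} - a = 24 \left(-94\right)^{2} - -31834 = 24 \cdot 8836 + 31834 = 212064 + 31834 = 243898$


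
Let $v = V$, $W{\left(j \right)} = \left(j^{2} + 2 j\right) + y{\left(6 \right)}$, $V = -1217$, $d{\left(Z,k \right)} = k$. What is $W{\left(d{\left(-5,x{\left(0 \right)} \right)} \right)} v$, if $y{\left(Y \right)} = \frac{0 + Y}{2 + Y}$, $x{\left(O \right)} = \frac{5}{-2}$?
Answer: $-2434$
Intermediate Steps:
$x{\left(O \right)} = - \frac{5}{2}$ ($x{\left(O \right)} = 5 \left(- \frac{1}{2}\right) = - \frac{5}{2}$)
$y{\left(Y \right)} = \frac{Y}{2 + Y}$
$W{\left(j \right)} = \frac{3}{4} + j^{2} + 2 j$ ($W{\left(j \right)} = \left(j^{2} + 2 j\right) + \frac{6}{2 + 6} = \left(j^{2} + 2 j\right) + \frac{6}{8} = \left(j^{2} + 2 j\right) + 6 \cdot \frac{1}{8} = \left(j^{2} + 2 j\right) + \frac{3}{4} = \frac{3}{4} + j^{2} + 2 j$)
$v = -1217$
$W{\left(d{\left(-5,x{\left(0 \right)} \right)} \right)} v = \left(\frac{3}{4} + \left(- \frac{5}{2}\right)^{2} + 2 \left(- \frac{5}{2}\right)\right) \left(-1217\right) = \left(\frac{3}{4} + \frac{25}{4} - 5\right) \left(-1217\right) = 2 \left(-1217\right) = -2434$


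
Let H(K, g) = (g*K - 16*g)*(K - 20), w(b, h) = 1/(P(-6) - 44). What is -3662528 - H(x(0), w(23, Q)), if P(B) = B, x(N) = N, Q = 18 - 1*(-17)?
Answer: -18312608/5 ≈ -3.6625e+6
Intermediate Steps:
Q = 35 (Q = 18 + 17 = 35)
w(b, h) = -1/50 (w(b, h) = 1/(-6 - 44) = 1/(-50) = -1/50)
H(K, g) = (-20 + K)*(-16*g + K*g) (H(K, g) = (K*g - 16*g)*(-20 + K) = (-16*g + K*g)*(-20 + K) = (-20 + K)*(-16*g + K*g))
-3662528 - H(x(0), w(23, Q)) = -3662528 - (-1)*(320 + 0**2 - 36*0)/50 = -3662528 - (-1)*(320 + 0 + 0)/50 = -3662528 - (-1)*320/50 = -3662528 - 1*(-32/5) = -3662528 + 32/5 = -18312608/5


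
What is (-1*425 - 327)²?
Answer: 565504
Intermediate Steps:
(-1*425 - 327)² = (-425 - 327)² = (-752)² = 565504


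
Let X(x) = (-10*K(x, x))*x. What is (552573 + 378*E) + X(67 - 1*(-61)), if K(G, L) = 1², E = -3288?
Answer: -691571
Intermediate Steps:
K(G, L) = 1
X(x) = -10*x (X(x) = (-10*1)*x = -10*x)
(552573 + 378*E) + X(67 - 1*(-61)) = (552573 + 378*(-3288)) - 10*(67 - 1*(-61)) = (552573 - 1242864) - 10*(67 + 61) = -690291 - 10*128 = -690291 - 1280 = -691571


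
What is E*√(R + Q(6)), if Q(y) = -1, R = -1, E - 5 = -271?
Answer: -266*I*√2 ≈ -376.18*I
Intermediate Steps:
E = -266 (E = 5 - 271 = -266)
E*√(R + Q(6)) = -266*√(-1 - 1) = -266*I*√2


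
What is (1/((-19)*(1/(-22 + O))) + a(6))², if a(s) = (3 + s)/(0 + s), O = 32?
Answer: 1369/1444 ≈ 0.94806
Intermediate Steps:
a(s) = (3 + s)/s
(1/((-19)*(1/(-22 + O))) + a(6))² = (1/((-19)*(1/(-22 + 32))) + (3 + 6)/6)² = (-1/(19*(1/10)) + (⅙)*9)² = (-1/(19*⅒) + 3/2)² = (-1/19*10 + 3/2)² = (-10/19 + 3/2)² = (37/38)² = 1369/1444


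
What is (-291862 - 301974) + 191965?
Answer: -401871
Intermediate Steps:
(-291862 - 301974) + 191965 = -593836 + 191965 = -401871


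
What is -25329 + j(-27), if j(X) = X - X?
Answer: -25329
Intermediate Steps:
j(X) = 0
-25329 + j(-27) = -25329 + 0 = -25329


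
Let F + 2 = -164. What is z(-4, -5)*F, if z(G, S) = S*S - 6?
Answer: -3154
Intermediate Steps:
z(G, S) = -6 + S² (z(G, S) = S² - 6 = -6 + S²)
F = -166 (F = -2 - 164 = -166)
z(-4, -5)*F = (-6 + (-5)²)*(-166) = (-6 + 25)*(-166) = 19*(-166) = -3154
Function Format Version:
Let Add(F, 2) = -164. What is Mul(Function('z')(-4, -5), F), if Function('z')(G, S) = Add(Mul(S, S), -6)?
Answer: -3154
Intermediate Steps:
Function('z')(G, S) = Add(-6, Pow(S, 2)) (Function('z')(G, S) = Add(Pow(S, 2), -6) = Add(-6, Pow(S, 2)))
F = -166 (F = Add(-2, -164) = -166)
Mul(Function('z')(-4, -5), F) = Mul(Add(-6, Pow(-5, 2)), -166) = Mul(Add(-6, 25), -166) = Mul(19, -166) = -3154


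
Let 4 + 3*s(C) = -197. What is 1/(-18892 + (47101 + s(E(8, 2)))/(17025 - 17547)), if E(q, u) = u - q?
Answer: -29/550481 ≈ -5.2681e-5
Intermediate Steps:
s(C) = -67 (s(C) = -4/3 + (⅓)*(-197) = -4/3 - 197/3 = -67)
1/(-18892 + (47101 + s(E(8, 2)))/(17025 - 17547)) = 1/(-18892 + (47101 - 67)/(17025 - 17547)) = 1/(-18892 + 47034/(-522)) = 1/(-18892 + 47034*(-1/522)) = 1/(-18892 - 2613/29) = 1/(-550481/29) = -29/550481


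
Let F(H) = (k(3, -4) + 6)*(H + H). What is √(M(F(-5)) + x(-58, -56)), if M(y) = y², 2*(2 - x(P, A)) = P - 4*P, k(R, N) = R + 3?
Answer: √14315 ≈ 119.65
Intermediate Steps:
k(R, N) = 3 + R
F(H) = 24*H (F(H) = ((3 + 3) + 6)*(H + H) = (6 + 6)*(2*H) = 12*(2*H) = 24*H)
x(P, A) = 2 + 3*P/2 (x(P, A) = 2 - (P - 4*P)/2 = 2 - (-3)*P/2 = 2 + 3*P/2)
√(M(F(-5)) + x(-58, -56)) = √((24*(-5))² + (2 + (3/2)*(-58))) = √((-120)² + (2 - 87)) = √(14400 - 85) = √14315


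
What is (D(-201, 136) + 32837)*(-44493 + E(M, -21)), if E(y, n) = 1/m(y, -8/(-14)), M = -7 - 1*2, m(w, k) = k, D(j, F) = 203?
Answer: -1469990900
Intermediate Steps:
M = -9 (M = -7 - 2 = -9)
E(y, n) = 7/4 (E(y, n) = 1/(-8/(-14)) = 1/(-8*(-1/14)) = 1/(4/7) = 7/4)
(D(-201, 136) + 32837)*(-44493 + E(M, -21)) = (203 + 32837)*(-44493 + 7/4) = 33040*(-177965/4) = -1469990900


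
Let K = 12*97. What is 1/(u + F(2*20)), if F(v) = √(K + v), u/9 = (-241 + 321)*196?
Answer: 5040/711244757 - √301/9957426598 ≈ 7.0844e-6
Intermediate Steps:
K = 1164
u = 141120 (u = 9*((-241 + 321)*196) = 9*(80*196) = 9*15680 = 141120)
F(v) = √(1164 + v)
1/(u + F(2*20)) = 1/(141120 + √(1164 + 2*20)) = 1/(141120 + √(1164 + 40)) = 1/(141120 + √1204) = 1/(141120 + 2*√301)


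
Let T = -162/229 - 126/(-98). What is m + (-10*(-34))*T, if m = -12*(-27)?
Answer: 834552/1603 ≈ 520.62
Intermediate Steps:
T = 927/1603 (T = -162*1/229 - 126*(-1/98) = -162/229 + 9/7 = 927/1603 ≈ 0.57829)
m = 324
m + (-10*(-34))*T = 324 - 10*(-34)*(927/1603) = 324 + 340*(927/1603) = 324 + 315180/1603 = 834552/1603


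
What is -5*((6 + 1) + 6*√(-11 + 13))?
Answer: -35 - 30*√2 ≈ -77.426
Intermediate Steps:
-5*((6 + 1) + 6*√(-11 + 13)) = -5*(7 + 6*√2) = -35 - 30*√2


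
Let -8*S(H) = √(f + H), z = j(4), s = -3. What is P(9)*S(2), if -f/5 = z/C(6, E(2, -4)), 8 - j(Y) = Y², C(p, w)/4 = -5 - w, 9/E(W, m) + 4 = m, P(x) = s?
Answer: 9*I*√62/248 ≈ 0.28575*I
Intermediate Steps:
P(x) = -3
E(W, m) = 9/(-4 + m)
C(p, w) = -20 - 4*w (C(p, w) = 4*(-5 - w) = -20 - 4*w)
j(Y) = 8 - Y²
z = -8 (z = 8 - 1*4² = 8 - 1*16 = 8 - 16 = -8)
f = -80/31 (f = -(-40)/(-20 - 36/(-4 - 4)) = -(-40)/(-20 - 36/(-8)) = -(-40)/(-20 - 36*(-1)/8) = -(-40)/(-20 - 4*(-9/8)) = -(-40)/(-20 + 9/2) = -(-40)/(-31/2) = -(-40)*(-2)/31 = -5*16/31 = -80/31 ≈ -2.5806)
S(H) = -√(-80/31 + H)/8
P(9)*S(2) = -(-3)*√(-2480 + 961*2)/248 = -(-3)*√(-2480 + 1922)/248 = -(-3)*√(-558)/248 = -(-3)*3*I*√62/248 = -(-9)*I*√62/248 = 9*I*√62/248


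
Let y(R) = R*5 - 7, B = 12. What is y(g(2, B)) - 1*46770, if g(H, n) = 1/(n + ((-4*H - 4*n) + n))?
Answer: -1496869/32 ≈ -46777.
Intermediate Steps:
g(H, n) = 1/(-4*H - 2*n) (g(H, n) = 1/(n + (-4*H - 3*n)) = 1/(-4*H - 2*n))
y(R) = -7 + 5*R (y(R) = 5*R - 7 = -7 + 5*R)
y(g(2, B)) - 1*46770 = (-7 + 5*(-1/(2*12 + 4*2))) - 1*46770 = (-7 + 5*(-1/(24 + 8))) - 46770 = (-7 + 5*(-1/32)) - 46770 = (-7 - 5/32) - 46770 = -229/32 - 46770 = -1496869/32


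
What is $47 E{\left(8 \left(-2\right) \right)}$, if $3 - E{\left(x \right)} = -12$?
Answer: $705$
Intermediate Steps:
$E{\left(x \right)} = 15$ ($E{\left(x \right)} = 3 - -12 = 3 + 12 = 15$)
$47 E{\left(8 \left(-2\right) \right)} = 47 \cdot 15 = 705$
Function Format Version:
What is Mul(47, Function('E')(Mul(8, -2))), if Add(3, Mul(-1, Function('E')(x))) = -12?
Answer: 705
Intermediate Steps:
Function('E')(x) = 15 (Function('E')(x) = Add(3, Mul(-1, -12)) = Add(3, 12) = 15)
Mul(47, Function('E')(Mul(8, -2))) = Mul(47, 15) = 705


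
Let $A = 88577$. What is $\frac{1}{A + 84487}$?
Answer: $\frac{1}{173064} \approx 5.7782 \cdot 10^{-6}$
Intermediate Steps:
$\frac{1}{A + 84487} = \frac{1}{88577 + 84487} = \frac{1}{173064}$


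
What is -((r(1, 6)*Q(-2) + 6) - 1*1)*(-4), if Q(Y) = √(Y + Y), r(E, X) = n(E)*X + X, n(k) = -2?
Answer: 20 - 48*I ≈ 20.0 - 48.0*I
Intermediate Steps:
r(E, X) = -X (r(E, X) = -2*X + X = -X)
Q(Y) = √2*√Y (Q(Y) = √(2*Y) = √2*√Y)
-((r(1, 6)*Q(-2) + 6) - 1*1)*(-4) = -(((-1*6)*(√2*√(-2)) + 6) - 1*1)*(-4) = -((-6*√2*I*√2 + 6) - 1)*(-4) = -((-12*I + 6) - 1)*(-4) = -((6 - 12*I) - 1)*(-4) = -(5 - 12*I)*(-4) = (-5 + 12*I)*(-4) = 20 - 48*I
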